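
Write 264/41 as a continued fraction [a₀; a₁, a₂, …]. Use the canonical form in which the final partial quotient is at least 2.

[6; 2, 3, 1, 1, 2]

⌊264/41⌋ = 6, remainder 18
⌊41/18⌋ = 2, remainder 5
⌊18/5⌋ = 3, remainder 3
⌊5/3⌋ = 1, remainder 2
⌊3/2⌋ = 1, remainder 1
⌊2/1⌋ = 2, remainder 0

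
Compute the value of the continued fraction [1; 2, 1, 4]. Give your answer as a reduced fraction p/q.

19/14

a_0 = 1: 1/1
a_1 = 2: 3/2
a_2 = 1: 4/3
a_3 = 4: 19/14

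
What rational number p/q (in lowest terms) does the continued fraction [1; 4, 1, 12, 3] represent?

Build up convergents one term at a time:
a_0 = 1: 1/1
a_1 = 4: 5/4
a_2 = 1: 6/5
a_3 = 12: 77/64
a_4 = 3: 237/197

237/197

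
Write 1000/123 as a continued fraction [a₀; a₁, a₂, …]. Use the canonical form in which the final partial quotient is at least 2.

[8; 7, 1, 2, 5]

1000 = 8·123 + 16, so a_0 = 8
123 = 7·16 + 11, so a_1 = 7
16 = 1·11 + 5, so a_2 = 1
11 = 2·5 + 1, so a_3 = 2
5 = 5·1 + 0, so a_4 = 5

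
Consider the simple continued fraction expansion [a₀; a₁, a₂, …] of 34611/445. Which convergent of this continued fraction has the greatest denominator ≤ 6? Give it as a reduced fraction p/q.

List convergents until the denominator exceeds the bound:
a_0 = 77: 77/1  (≤ bound)
a_1 = 1: 78/1  (≤ bound)
a_2 = 3: 311/4  (≤ bound)
a_3 = 2: 700/9  (> 6, stop)

311/4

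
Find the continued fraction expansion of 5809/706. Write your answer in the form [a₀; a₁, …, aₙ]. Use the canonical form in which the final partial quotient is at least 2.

[8; 4, 2, 1, 1, 2, 12]

5809 ÷ 706 → quotient 8, remainder 161
706 ÷ 161 → quotient 4, remainder 62
161 ÷ 62 → quotient 2, remainder 37
62 ÷ 37 → quotient 1, remainder 25
37 ÷ 25 → quotient 1, remainder 12
25 ÷ 12 → quotient 2, remainder 1
12 ÷ 1 → quotient 12, remainder 0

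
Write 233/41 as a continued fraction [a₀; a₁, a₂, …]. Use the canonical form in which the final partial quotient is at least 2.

[5; 1, 2, 6, 2]

Run the Euclidean algorithm, recording each quotient:
233 = 5·41 + 28, so a_0 = 5
41 = 1·28 + 13, so a_1 = 1
28 = 2·13 + 2, so a_2 = 2
13 = 6·2 + 1, so a_3 = 6
2 = 2·1 + 0, so a_4 = 2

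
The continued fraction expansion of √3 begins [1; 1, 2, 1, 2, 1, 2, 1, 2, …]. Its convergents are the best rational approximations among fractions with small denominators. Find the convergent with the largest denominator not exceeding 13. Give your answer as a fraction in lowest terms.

19/11

List convergents until the denominator exceeds the bound:
a_0 = 1: 1/1  (≤ bound)
a_1 = 1: 2/1  (≤ bound)
a_2 = 2: 5/3  (≤ bound)
a_3 = 1: 7/4  (≤ bound)
a_4 = 2: 19/11  (≤ bound)
a_5 = 1: 26/15  (> 13, stop)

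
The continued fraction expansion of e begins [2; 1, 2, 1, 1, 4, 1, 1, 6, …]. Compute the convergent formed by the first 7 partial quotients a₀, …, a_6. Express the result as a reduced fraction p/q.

Collapse the nested fraction from the inside out:
Start with 1.
4 + 1/(1/1) = 4 + 1/1 = 5/1
1 + 1/(5/1) = 1 + 1/5 = 6/5
1 + 1/(6/5) = 1 + 5/6 = 11/6
2 + 1/(11/6) = 2 + 6/11 = 28/11
1 + 1/(28/11) = 1 + 11/28 = 39/28
2 + 1/(39/28) = 2 + 28/39 = 106/39

106/39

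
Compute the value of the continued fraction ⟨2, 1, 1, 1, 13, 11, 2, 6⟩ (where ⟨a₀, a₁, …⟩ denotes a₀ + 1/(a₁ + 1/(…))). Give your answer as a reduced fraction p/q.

Start with 6.
2 + 1/(6/1) = 2 + 1/6 = 13/6
11 + 1/(13/6) = 11 + 6/13 = 149/13
13 + 1/(149/13) = 13 + 13/149 = 1950/149
1 + 1/(1950/149) = 1 + 149/1950 = 2099/1950
1 + 1/(2099/1950) = 1 + 1950/2099 = 4049/2099
1 + 1/(4049/2099) = 1 + 2099/4049 = 6148/4049
2 + 1/(6148/4049) = 2 + 4049/6148 = 16345/6148

16345/6148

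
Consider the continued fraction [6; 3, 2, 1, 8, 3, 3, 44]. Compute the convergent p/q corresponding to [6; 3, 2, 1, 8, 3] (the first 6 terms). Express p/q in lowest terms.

Start with 3.
8 + 1/(3/1) = 8 + 1/3 = 25/3
1 + 1/(25/3) = 1 + 3/25 = 28/25
2 + 1/(28/25) = 2 + 25/28 = 81/28
3 + 1/(81/28) = 3 + 28/81 = 271/81
6 + 1/(271/81) = 6 + 81/271 = 1707/271

1707/271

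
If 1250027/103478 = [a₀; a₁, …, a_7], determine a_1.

12

1250027 = 12·103478 + 8291, so a_0 = 12
103478 = 12·8291 + 3986, so a_1 = 12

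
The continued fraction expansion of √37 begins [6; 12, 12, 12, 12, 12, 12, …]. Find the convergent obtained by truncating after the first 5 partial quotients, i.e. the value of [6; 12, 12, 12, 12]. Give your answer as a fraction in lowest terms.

Work from the innermost term outward:
Start with 12.
12 + 1/(12/1) = 12 + 1/12 = 145/12
12 + 1/(145/12) = 12 + 12/145 = 1752/145
12 + 1/(1752/145) = 12 + 145/1752 = 21169/1752
6 + 1/(21169/1752) = 6 + 1752/21169 = 128766/21169

128766/21169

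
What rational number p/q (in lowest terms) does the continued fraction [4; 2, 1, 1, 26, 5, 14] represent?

41843/9513

a_0 = 4: 4/1
a_1 = 2: 9/2
a_2 = 1: 13/3
a_3 = 1: 22/5
a_4 = 26: 585/133
a_5 = 5: 2947/670
a_6 = 14: 41843/9513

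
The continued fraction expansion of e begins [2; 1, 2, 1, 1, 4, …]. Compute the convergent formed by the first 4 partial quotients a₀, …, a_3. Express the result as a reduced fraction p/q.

11/4

Compute successive convergents:
a_0 = 2: 2/1
a_1 = 1: 3/1
a_2 = 2: 8/3
a_3 = 1: 11/4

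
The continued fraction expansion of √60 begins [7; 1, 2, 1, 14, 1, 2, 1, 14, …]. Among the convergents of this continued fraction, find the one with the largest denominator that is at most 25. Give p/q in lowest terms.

List convergents until the denominator exceeds the bound:
a_0 = 7: 7/1  (≤ bound)
a_1 = 1: 8/1  (≤ bound)
a_2 = 2: 23/3  (≤ bound)
a_3 = 1: 31/4  (≤ bound)
a_4 = 14: 457/59  (> 25, stop)

31/4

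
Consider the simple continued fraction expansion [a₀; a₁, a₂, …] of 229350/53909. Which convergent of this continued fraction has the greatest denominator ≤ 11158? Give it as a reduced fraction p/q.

a_0 = 4: 4/1  (≤ bound)
a_1 = 3: 13/3  (≤ bound)
a_2 = 1: 17/4  (≤ bound)
a_3 = 13: 234/55  (≤ bound)
a_4 = 2: 485/114  (≤ bound)
a_5 = 13: 6539/1537  (≤ bound)
a_6 = 35: 229350/53909  (> 11158, stop)

6539/1537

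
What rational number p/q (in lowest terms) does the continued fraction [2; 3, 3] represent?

Start with 3.
3 + 1/(3/1) = 3 + 1/3 = 10/3
2 + 1/(10/3) = 2 + 3/10 = 23/10

23/10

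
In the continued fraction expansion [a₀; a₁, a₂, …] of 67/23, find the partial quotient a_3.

2

⌊67/23⌋ = 2, remainder 21
⌊23/21⌋ = 1, remainder 2
⌊21/2⌋ = 10, remainder 1
⌊2/1⌋ = 2, remainder 0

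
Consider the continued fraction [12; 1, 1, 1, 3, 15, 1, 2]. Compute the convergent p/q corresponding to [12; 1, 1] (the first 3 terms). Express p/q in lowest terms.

25/2

a_0 = 12: 12/1
a_1 = 1: 13/1
a_2 = 1: 25/2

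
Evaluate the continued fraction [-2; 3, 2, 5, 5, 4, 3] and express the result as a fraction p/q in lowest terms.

-4576/2675

Collapse the nested fraction from the inside out:
Start with 3.
4 + 1/(3/1) = 4 + 1/3 = 13/3
5 + 1/(13/3) = 5 + 3/13 = 68/13
5 + 1/(68/13) = 5 + 13/68 = 353/68
2 + 1/(353/68) = 2 + 68/353 = 774/353
3 + 1/(774/353) = 3 + 353/774 = 2675/774
-2 + 1/(2675/774) = -2 + 774/2675 = -4576/2675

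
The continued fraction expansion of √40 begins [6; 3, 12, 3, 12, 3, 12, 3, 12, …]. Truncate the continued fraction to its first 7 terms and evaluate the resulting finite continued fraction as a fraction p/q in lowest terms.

337434/53353

Start with 12.
3 + 1/(12/1) = 3 + 1/12 = 37/12
12 + 1/(37/12) = 12 + 12/37 = 456/37
3 + 1/(456/37) = 3 + 37/456 = 1405/456
12 + 1/(1405/456) = 12 + 456/1405 = 17316/1405
3 + 1/(17316/1405) = 3 + 1405/17316 = 53353/17316
6 + 1/(53353/17316) = 6 + 17316/53353 = 337434/53353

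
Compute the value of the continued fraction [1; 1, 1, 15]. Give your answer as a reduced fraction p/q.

47/31

a_0 = 1: 1/1
a_1 = 1: 2/1
a_2 = 1: 3/2
a_3 = 15: 47/31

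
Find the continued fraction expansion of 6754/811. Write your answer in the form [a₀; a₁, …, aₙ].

[8; 3, 20, 2, 6]

6754 = 8·811 + 266, so a_0 = 8
811 = 3·266 + 13, so a_1 = 3
266 = 20·13 + 6, so a_2 = 20
13 = 2·6 + 1, so a_3 = 2
6 = 6·1 + 0, so a_4 = 6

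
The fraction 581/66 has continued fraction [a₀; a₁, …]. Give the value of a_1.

1

581 = 8·66 + 53, so a_0 = 8
66 = 1·53 + 13, so a_1 = 1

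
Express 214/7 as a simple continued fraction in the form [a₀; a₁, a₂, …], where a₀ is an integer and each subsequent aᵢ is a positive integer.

Apply division with remainder until the remainder is 0:
⌊214/7⌋ = 30, remainder 4
⌊7/4⌋ = 1, remainder 3
⌊4/3⌋ = 1, remainder 1
⌊3/1⌋ = 3, remainder 0

[30; 1, 1, 3]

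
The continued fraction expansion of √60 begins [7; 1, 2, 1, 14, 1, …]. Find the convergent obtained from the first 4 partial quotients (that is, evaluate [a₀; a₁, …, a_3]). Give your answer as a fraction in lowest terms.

a_0 = 7: 7/1
a_1 = 1: 8/1
a_2 = 2: 23/3
a_3 = 1: 31/4

31/4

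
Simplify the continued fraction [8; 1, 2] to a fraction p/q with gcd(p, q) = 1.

Start with 2.
1 + 1/(2/1) = 1 + 1/2 = 3/2
8 + 1/(3/2) = 8 + 2/3 = 26/3

26/3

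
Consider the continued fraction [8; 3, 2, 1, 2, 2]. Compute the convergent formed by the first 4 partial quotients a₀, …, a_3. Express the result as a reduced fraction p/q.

83/10

Compute successive convergents:
a_0 = 8: 8/1
a_1 = 3: 25/3
a_2 = 2: 58/7
a_3 = 1: 83/10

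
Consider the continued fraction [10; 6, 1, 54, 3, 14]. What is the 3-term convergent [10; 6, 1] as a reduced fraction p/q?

71/7

Collapse the nested fraction from the inside out:
Start with 1.
6 + 1/(1/1) = 6 + 1/1 = 7/1
10 + 1/(7/1) = 10 + 1/7 = 71/7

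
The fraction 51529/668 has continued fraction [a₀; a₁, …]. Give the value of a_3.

2

⌊51529/668⌋ = 77, remainder 93
⌊668/93⌋ = 7, remainder 17
⌊93/17⌋ = 5, remainder 8
⌊17/8⌋ = 2, remainder 1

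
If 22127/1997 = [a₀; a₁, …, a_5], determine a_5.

Run the Euclidean algorithm, recording each quotient:
⌊22127/1997⌋ = 11, remainder 160
⌊1997/160⌋ = 12, remainder 77
⌊160/77⌋ = 2, remainder 6
⌊77/6⌋ = 12, remainder 5
⌊6/5⌋ = 1, remainder 1
⌊5/1⌋ = 5, remainder 0

5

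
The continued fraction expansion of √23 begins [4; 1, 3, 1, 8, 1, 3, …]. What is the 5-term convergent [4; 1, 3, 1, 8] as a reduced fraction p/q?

Compute successive convergents:
a_0 = 4: 4/1
a_1 = 1: 5/1
a_2 = 3: 19/4
a_3 = 1: 24/5
a_4 = 8: 211/44

211/44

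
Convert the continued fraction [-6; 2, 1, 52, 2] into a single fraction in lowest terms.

Start with 2.
52 + 1/(2/1) = 52 + 1/2 = 105/2
1 + 1/(105/2) = 1 + 2/105 = 107/105
2 + 1/(107/105) = 2 + 105/107 = 319/107
-6 + 1/(319/107) = -6 + 107/319 = -1807/319

-1807/319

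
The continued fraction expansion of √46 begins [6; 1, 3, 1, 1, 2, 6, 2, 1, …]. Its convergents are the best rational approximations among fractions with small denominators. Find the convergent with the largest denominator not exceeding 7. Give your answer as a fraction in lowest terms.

34/5

a_0 = 6: 6/1  (≤ bound)
a_1 = 1: 7/1  (≤ bound)
a_2 = 3: 27/4  (≤ bound)
a_3 = 1: 34/5  (≤ bound)
a_4 = 1: 61/9  (> 7, stop)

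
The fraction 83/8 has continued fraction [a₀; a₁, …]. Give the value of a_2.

1

83 ÷ 8 → quotient 10, remainder 3
8 ÷ 3 → quotient 2, remainder 2
3 ÷ 2 → quotient 1, remainder 1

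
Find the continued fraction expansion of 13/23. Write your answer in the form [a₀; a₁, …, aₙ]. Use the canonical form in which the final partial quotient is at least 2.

[0; 1, 1, 3, 3]

⌊13/23⌋ = 0, remainder 13
⌊23/13⌋ = 1, remainder 10
⌊13/10⌋ = 1, remainder 3
⌊10/3⌋ = 3, remainder 1
⌊3/1⌋ = 3, remainder 0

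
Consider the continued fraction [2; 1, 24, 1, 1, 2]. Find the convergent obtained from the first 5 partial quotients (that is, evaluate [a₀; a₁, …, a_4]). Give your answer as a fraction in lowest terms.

151/51

a_0 = 2: 2/1
a_1 = 1: 3/1
a_2 = 24: 74/25
a_3 = 1: 77/26
a_4 = 1: 151/51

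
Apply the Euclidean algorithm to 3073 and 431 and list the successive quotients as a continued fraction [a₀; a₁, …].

[7; 7, 1, 2, 3, 2, 2]

Apply division with remainder until the remainder is 0:
3073 ÷ 431 → quotient 7, remainder 56
431 ÷ 56 → quotient 7, remainder 39
56 ÷ 39 → quotient 1, remainder 17
39 ÷ 17 → quotient 2, remainder 5
17 ÷ 5 → quotient 3, remainder 2
5 ÷ 2 → quotient 2, remainder 1
2 ÷ 1 → quotient 2, remainder 0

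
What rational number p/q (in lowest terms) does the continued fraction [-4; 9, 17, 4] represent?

Use the convergent recurrence hₖ = aₖ·hₖ₋₁ + hₖ₋₂ (and likewise for the denominators kₖ):
a_0 = -4: -4/1
a_1 = 9: -35/9
a_2 = 17: -599/154
a_3 = 4: -2431/625

-2431/625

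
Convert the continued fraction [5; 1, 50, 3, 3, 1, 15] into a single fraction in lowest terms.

62903/10518

a_0 = 5: 5/1
a_1 = 1: 6/1
a_2 = 50: 305/51
a_3 = 3: 921/154
a_4 = 3: 3068/513
a_5 = 1: 3989/667
a_6 = 15: 62903/10518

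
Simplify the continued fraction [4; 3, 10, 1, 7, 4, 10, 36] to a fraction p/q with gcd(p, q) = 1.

1774307/410394

a_0 = 4: 4/1
a_1 = 3: 13/3
a_2 = 10: 134/31
a_3 = 1: 147/34
a_4 = 7: 1163/269
a_5 = 4: 4799/1110
a_6 = 10: 49153/11369
a_7 = 36: 1774307/410394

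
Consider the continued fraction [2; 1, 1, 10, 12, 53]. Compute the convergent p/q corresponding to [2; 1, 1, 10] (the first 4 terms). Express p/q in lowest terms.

53/21

Use the convergent recurrence hₖ = aₖ·hₖ₋₁ + hₖ₋₂ (and likewise for the denominators kₖ):
a_0 = 2: 2/1
a_1 = 1: 3/1
a_2 = 1: 5/2
a_3 = 10: 53/21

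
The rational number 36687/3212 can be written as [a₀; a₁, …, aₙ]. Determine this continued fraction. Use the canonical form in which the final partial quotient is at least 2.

36687 = 11·3212 + 1355, so a_0 = 11
3212 = 2·1355 + 502, so a_1 = 2
1355 = 2·502 + 351, so a_2 = 2
502 = 1·351 + 151, so a_3 = 1
351 = 2·151 + 49, so a_4 = 2
151 = 3·49 + 4, so a_5 = 3
49 = 12·4 + 1, so a_6 = 12
4 = 4·1 + 0, so a_7 = 4

[11; 2, 2, 1, 2, 3, 12, 4]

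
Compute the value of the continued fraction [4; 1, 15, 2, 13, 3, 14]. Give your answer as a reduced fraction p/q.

96796/19597

Compute successive convergents:
a_0 = 4: 4/1
a_1 = 1: 5/1
a_2 = 15: 79/16
a_3 = 2: 163/33
a_4 = 13: 2198/445
a_5 = 3: 6757/1368
a_6 = 14: 96796/19597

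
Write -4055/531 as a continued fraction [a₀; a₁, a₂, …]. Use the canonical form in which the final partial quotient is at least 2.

-4055 = -8·531 + 193, so a_0 = -8
531 = 2·193 + 145, so a_1 = 2
193 = 1·145 + 48, so a_2 = 1
145 = 3·48 + 1, so a_3 = 3
48 = 48·1 + 0, so a_4 = 48

[-8; 2, 1, 3, 48]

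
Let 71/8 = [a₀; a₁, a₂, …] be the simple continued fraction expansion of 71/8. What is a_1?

71 ÷ 8 → quotient 8, remainder 7
8 ÷ 7 → quotient 1, remainder 1

1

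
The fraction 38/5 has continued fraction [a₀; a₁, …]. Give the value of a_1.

Repeatedly divide and take the remainder:
38 = 7·5 + 3, so a_0 = 7
5 = 1·3 + 2, so a_1 = 1

1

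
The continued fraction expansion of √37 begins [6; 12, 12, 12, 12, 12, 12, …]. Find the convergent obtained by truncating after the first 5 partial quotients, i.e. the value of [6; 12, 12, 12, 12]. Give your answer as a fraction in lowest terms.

128766/21169

Use the convergent recurrence hₖ = aₖ·hₖ₋₁ + hₖ₋₂ (and likewise for the denominators kₖ):
a_0 = 6: 6/1
a_1 = 12: 73/12
a_2 = 12: 882/145
a_3 = 12: 10657/1752
a_4 = 12: 128766/21169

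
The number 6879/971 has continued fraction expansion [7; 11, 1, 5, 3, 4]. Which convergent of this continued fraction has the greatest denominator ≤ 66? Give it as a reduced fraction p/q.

85/12

a_0 = 7: 7/1  (≤ bound)
a_1 = 11: 78/11  (≤ bound)
a_2 = 1: 85/12  (≤ bound)
a_3 = 5: 503/71  (> 66, stop)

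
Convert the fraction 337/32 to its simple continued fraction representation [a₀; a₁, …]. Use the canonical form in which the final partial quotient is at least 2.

Repeatedly divide and take the remainder:
337 ÷ 32 → quotient 10, remainder 17
32 ÷ 17 → quotient 1, remainder 15
17 ÷ 15 → quotient 1, remainder 2
15 ÷ 2 → quotient 7, remainder 1
2 ÷ 1 → quotient 2, remainder 0

[10; 1, 1, 7, 2]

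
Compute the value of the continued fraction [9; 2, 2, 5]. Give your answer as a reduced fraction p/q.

a_0 = 9: 9/1
a_1 = 2: 19/2
a_2 = 2: 47/5
a_3 = 5: 254/27

254/27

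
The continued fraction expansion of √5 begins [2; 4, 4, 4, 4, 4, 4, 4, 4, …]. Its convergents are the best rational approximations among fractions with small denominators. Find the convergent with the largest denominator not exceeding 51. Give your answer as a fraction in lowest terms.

38/17

a_0 = 2: 2/1  (≤ bound)
a_1 = 4: 9/4  (≤ bound)
a_2 = 4: 38/17  (≤ bound)
a_3 = 4: 161/72  (> 51, stop)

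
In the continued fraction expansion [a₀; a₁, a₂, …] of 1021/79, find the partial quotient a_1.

⌊1021/79⌋ = 12, remainder 73
⌊79/73⌋ = 1, remainder 6

1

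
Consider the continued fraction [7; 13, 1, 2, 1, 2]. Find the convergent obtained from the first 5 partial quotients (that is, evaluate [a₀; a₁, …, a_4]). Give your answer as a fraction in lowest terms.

Work from the innermost term outward:
Start with 1.
2 + 1/(1/1) = 2 + 1/1 = 3/1
1 + 1/(3/1) = 1 + 1/3 = 4/3
13 + 1/(4/3) = 13 + 3/4 = 55/4
7 + 1/(55/4) = 7 + 4/55 = 389/55

389/55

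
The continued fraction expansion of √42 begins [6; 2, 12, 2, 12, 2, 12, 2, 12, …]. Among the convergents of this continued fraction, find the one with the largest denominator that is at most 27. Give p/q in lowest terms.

162/25

List convergents until the denominator exceeds the bound:
a_0 = 6: 6/1  (≤ bound)
a_1 = 2: 13/2  (≤ bound)
a_2 = 12: 162/25  (≤ bound)
a_3 = 2: 337/52  (> 27, stop)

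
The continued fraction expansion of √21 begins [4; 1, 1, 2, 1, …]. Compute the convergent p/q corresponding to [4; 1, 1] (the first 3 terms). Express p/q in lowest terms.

9/2

Starting at the tail and folding back:
Start with 1.
1 + 1/(1/1) = 1 + 1/1 = 2/1
4 + 1/(2/1) = 4 + 1/2 = 9/2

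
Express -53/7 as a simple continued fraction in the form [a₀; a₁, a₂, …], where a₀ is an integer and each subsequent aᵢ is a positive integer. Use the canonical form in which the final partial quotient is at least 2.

[-8; 2, 3]

-53 = -8·7 + 3, so a_0 = -8
7 = 2·3 + 1, so a_1 = 2
3 = 3·1 + 0, so a_2 = 3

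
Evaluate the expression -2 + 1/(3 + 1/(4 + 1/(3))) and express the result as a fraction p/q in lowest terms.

a_0 = -2: -2/1
a_1 = 3: -5/3
a_2 = 4: -22/13
a_3 = 3: -71/42

-71/42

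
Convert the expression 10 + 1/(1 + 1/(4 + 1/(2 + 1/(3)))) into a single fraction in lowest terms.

411/38

Work from the innermost term outward:
Start with 3.
2 + 1/(3/1) = 2 + 1/3 = 7/3
4 + 1/(7/3) = 4 + 3/7 = 31/7
1 + 1/(31/7) = 1 + 7/31 = 38/31
10 + 1/(38/31) = 10 + 31/38 = 411/38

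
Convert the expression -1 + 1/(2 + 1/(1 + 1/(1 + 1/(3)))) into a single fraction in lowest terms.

-11/18

Use the convergent recurrence hₖ = aₖ·hₖ₋₁ + hₖ₋₂ (and likewise for the denominators kₖ):
a_0 = -1: -1/1
a_1 = 2: -1/2
a_2 = 1: -2/3
a_3 = 1: -3/5
a_4 = 3: -11/18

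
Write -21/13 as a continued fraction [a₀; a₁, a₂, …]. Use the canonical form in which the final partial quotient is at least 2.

-21 ÷ 13 → quotient -2, remainder 5
13 ÷ 5 → quotient 2, remainder 3
5 ÷ 3 → quotient 1, remainder 2
3 ÷ 2 → quotient 1, remainder 1
2 ÷ 1 → quotient 2, remainder 0

[-2; 2, 1, 1, 2]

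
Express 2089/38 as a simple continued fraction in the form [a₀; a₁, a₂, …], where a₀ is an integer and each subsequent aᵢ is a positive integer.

Apply division with remainder until the remainder is 0:
2089 = 54·38 + 37, so a_0 = 54
38 = 1·37 + 1, so a_1 = 1
37 = 37·1 + 0, so a_2 = 37

[54; 1, 37]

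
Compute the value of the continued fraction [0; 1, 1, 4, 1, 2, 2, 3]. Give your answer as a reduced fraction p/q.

Work from the innermost term outward:
Start with 3.
2 + 1/(3/1) = 2 + 1/3 = 7/3
2 + 1/(7/3) = 2 + 3/7 = 17/7
1 + 1/(17/7) = 1 + 7/17 = 24/17
4 + 1/(24/17) = 4 + 17/24 = 113/24
1 + 1/(113/24) = 1 + 24/113 = 137/113
1 + 1/(137/113) = 1 + 113/137 = 250/137
0 + 1/(250/137) = 0 + 137/250 = 137/250

137/250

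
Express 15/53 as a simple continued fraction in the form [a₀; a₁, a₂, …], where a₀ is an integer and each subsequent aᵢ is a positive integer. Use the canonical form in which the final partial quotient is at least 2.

[0; 3, 1, 1, 7]

Repeatedly divide and take the remainder:
15 ÷ 53 → quotient 0, remainder 15
53 ÷ 15 → quotient 3, remainder 8
15 ÷ 8 → quotient 1, remainder 7
8 ÷ 7 → quotient 1, remainder 1
7 ÷ 1 → quotient 7, remainder 0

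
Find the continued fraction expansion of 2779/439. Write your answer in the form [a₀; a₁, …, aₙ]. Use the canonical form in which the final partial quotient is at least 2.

[6; 3, 36, 4]

2779 = 6·439 + 145, so a_0 = 6
439 = 3·145 + 4, so a_1 = 3
145 = 36·4 + 1, so a_2 = 36
4 = 4·1 + 0, so a_3 = 4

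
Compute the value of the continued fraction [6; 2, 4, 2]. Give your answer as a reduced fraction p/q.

Start with 2.
4 + 1/(2/1) = 4 + 1/2 = 9/2
2 + 1/(9/2) = 2 + 2/9 = 20/9
6 + 1/(20/9) = 6 + 9/20 = 129/20

129/20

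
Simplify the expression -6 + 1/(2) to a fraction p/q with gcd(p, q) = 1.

-11/2

Use the convergent recurrence hₖ = aₖ·hₖ₋₁ + hₖ₋₂ (and likewise for the denominators kₖ):
a_0 = -6: -6/1
a_1 = 2: -11/2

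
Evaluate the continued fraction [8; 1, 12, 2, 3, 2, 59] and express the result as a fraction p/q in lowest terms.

114060/12779

a_0 = 8: 8/1
a_1 = 1: 9/1
a_2 = 12: 116/13
a_3 = 2: 241/27
a_4 = 3: 839/94
a_5 = 2: 1919/215
a_6 = 59: 114060/12779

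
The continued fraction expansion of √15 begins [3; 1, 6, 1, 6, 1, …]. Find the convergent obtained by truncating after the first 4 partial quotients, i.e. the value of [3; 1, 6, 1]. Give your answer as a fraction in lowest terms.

Starting at the tail and folding back:
Start with 1.
6 + 1/(1/1) = 6 + 1/1 = 7/1
1 + 1/(7/1) = 1 + 1/7 = 8/7
3 + 1/(8/7) = 3 + 7/8 = 31/8

31/8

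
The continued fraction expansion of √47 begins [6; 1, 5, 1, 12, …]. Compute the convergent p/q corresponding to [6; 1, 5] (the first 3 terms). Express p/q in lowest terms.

41/6

Work from the innermost term outward:
Start with 5.
1 + 1/(5/1) = 1 + 1/5 = 6/5
6 + 1/(6/5) = 6 + 5/6 = 41/6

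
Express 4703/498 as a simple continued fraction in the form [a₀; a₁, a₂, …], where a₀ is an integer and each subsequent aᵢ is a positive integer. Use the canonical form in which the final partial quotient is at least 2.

[9; 2, 3, 1, 17, 1, 2]

Repeatedly divide and take the remainder:
4703 ÷ 498 → quotient 9, remainder 221
498 ÷ 221 → quotient 2, remainder 56
221 ÷ 56 → quotient 3, remainder 53
56 ÷ 53 → quotient 1, remainder 3
53 ÷ 3 → quotient 17, remainder 2
3 ÷ 2 → quotient 1, remainder 1
2 ÷ 1 → quotient 2, remainder 0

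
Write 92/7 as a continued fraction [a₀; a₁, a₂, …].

92 ÷ 7 → quotient 13, remainder 1
7 ÷ 1 → quotient 7, remainder 0

[13; 7]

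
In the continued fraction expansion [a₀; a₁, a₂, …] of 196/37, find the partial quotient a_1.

⌊196/37⌋ = 5, remainder 11
⌊37/11⌋ = 3, remainder 4

3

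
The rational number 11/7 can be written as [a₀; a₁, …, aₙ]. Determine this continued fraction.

[1; 1, 1, 3]

11 ÷ 7 → quotient 1, remainder 4
7 ÷ 4 → quotient 1, remainder 3
4 ÷ 3 → quotient 1, remainder 1
3 ÷ 1 → quotient 3, remainder 0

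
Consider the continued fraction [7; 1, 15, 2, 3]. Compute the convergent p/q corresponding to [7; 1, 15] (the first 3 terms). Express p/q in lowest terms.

Start with 15.
1 + 1/(15/1) = 1 + 1/15 = 16/15
7 + 1/(16/15) = 7 + 15/16 = 127/16

127/16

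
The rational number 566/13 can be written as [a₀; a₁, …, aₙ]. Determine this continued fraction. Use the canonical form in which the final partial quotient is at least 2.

Run the Euclidean algorithm, recording each quotient:
566 ÷ 13 → quotient 43, remainder 7
13 ÷ 7 → quotient 1, remainder 6
7 ÷ 6 → quotient 1, remainder 1
6 ÷ 1 → quotient 6, remainder 0

[43; 1, 1, 6]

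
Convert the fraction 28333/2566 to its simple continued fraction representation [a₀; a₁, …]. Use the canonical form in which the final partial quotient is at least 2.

28333 = 11·2566 + 107, so a_0 = 11
2566 = 23·107 + 105, so a_1 = 23
107 = 1·105 + 2, so a_2 = 1
105 = 52·2 + 1, so a_3 = 52
2 = 2·1 + 0, so a_4 = 2

[11; 23, 1, 52, 2]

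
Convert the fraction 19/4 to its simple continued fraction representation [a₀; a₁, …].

[4; 1, 3]

19 = 4·4 + 3, so a_0 = 4
4 = 1·3 + 1, so a_1 = 1
3 = 3·1 + 0, so a_2 = 3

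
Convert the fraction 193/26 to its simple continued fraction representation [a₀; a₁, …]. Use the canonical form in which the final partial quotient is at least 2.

[7; 2, 2, 1, 3]

193 = 7·26 + 11, so a_0 = 7
26 = 2·11 + 4, so a_1 = 2
11 = 2·4 + 3, so a_2 = 2
4 = 1·3 + 1, so a_3 = 1
3 = 3·1 + 0, so a_4 = 3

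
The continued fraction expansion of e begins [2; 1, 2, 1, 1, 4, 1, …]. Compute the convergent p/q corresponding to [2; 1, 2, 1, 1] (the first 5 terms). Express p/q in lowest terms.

19/7

Collapse the nested fraction from the inside out:
Start with 1.
1 + 1/(1/1) = 1 + 1/1 = 2/1
2 + 1/(2/1) = 2 + 1/2 = 5/2
1 + 1/(5/2) = 1 + 2/5 = 7/5
2 + 1/(7/5) = 2 + 5/7 = 19/7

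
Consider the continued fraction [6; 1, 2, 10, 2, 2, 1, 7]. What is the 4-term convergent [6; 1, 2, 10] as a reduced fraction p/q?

a_0 = 6: 6/1
a_1 = 1: 7/1
a_2 = 2: 20/3
a_3 = 10: 207/31

207/31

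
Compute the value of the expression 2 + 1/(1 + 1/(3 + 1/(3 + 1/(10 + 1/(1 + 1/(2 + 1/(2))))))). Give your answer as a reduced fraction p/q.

2777/1003

a_0 = 2: 2/1
a_1 = 1: 3/1
a_2 = 3: 11/4
a_3 = 3: 36/13
a_4 = 10: 371/134
a_5 = 1: 407/147
a_6 = 2: 1185/428
a_7 = 2: 2777/1003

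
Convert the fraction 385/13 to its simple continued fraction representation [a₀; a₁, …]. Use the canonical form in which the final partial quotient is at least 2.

[29; 1, 1, 1, 1, 2]

⌊385/13⌋ = 29, remainder 8
⌊13/8⌋ = 1, remainder 5
⌊8/5⌋ = 1, remainder 3
⌊5/3⌋ = 1, remainder 2
⌊3/2⌋ = 1, remainder 1
⌊2/1⌋ = 2, remainder 0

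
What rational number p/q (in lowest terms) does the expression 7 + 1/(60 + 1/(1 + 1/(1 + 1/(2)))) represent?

Collapse the nested fraction from the inside out:
Start with 2.
1 + 1/(2/1) = 1 + 1/2 = 3/2
1 + 1/(3/2) = 1 + 2/3 = 5/3
60 + 1/(5/3) = 60 + 3/5 = 303/5
7 + 1/(303/5) = 7 + 5/303 = 2126/303

2126/303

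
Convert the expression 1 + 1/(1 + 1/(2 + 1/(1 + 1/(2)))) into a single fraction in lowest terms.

Compute successive convergents:
a_0 = 1: 1/1
a_1 = 1: 2/1
a_2 = 2: 5/3
a_3 = 1: 7/4
a_4 = 2: 19/11

19/11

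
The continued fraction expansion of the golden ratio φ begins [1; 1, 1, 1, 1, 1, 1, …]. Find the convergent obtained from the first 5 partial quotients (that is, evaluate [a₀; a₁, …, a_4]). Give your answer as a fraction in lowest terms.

8/5

Work from the innermost term outward:
Start with 1.
1 + 1/(1/1) = 1 + 1/1 = 2/1
1 + 1/(2/1) = 1 + 1/2 = 3/2
1 + 1/(3/2) = 1 + 2/3 = 5/3
1 + 1/(5/3) = 1 + 3/5 = 8/5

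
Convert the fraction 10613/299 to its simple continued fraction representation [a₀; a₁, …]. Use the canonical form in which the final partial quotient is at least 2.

⌊10613/299⌋ = 35, remainder 148
⌊299/148⌋ = 2, remainder 3
⌊148/3⌋ = 49, remainder 1
⌊3/1⌋ = 3, remainder 0

[35; 2, 49, 3]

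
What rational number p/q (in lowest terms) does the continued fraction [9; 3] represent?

28/3

Starting at the tail and folding back:
Start with 3.
9 + 1/(3/1) = 9 + 1/3 = 28/3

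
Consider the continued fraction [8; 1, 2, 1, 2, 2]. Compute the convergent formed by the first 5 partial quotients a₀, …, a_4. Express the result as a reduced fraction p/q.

96/11

a_0 = 8: 8/1
a_1 = 1: 9/1
a_2 = 2: 26/3
a_3 = 1: 35/4
a_4 = 2: 96/11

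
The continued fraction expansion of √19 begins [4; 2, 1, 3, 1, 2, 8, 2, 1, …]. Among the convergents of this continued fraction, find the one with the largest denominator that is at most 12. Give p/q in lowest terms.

List convergents until the denominator exceeds the bound:
a_0 = 4: 4/1  (≤ bound)
a_1 = 2: 9/2  (≤ bound)
a_2 = 1: 13/3  (≤ bound)
a_3 = 3: 48/11  (≤ bound)
a_4 = 1: 61/14  (> 12, stop)

48/11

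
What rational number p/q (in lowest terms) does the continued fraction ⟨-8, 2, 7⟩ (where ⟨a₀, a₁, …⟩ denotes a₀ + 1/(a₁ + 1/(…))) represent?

a_0 = -8: -8/1
a_1 = 2: -15/2
a_2 = 7: -113/15

-113/15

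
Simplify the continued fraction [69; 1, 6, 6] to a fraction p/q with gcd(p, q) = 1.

3004/43

Start with 6.
6 + 1/(6/1) = 6 + 1/6 = 37/6
1 + 1/(37/6) = 1 + 6/37 = 43/37
69 + 1/(43/37) = 69 + 37/43 = 3004/43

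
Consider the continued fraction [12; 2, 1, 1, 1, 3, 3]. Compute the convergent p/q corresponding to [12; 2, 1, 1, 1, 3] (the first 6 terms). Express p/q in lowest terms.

359/29

Start with 3.
1 + 1/(3/1) = 1 + 1/3 = 4/3
1 + 1/(4/3) = 1 + 3/4 = 7/4
1 + 1/(7/4) = 1 + 4/7 = 11/7
2 + 1/(11/7) = 2 + 7/11 = 29/11
12 + 1/(29/11) = 12 + 11/29 = 359/29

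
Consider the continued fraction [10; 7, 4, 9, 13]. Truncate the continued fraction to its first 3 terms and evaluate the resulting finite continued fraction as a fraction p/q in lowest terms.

Work from the innermost term outward:
Start with 4.
7 + 1/(4/1) = 7 + 1/4 = 29/4
10 + 1/(29/4) = 10 + 4/29 = 294/29

294/29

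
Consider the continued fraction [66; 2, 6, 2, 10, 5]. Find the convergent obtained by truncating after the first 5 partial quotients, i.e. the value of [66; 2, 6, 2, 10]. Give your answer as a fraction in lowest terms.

Start with 10.
2 + 1/(10/1) = 2 + 1/10 = 21/10
6 + 1/(21/10) = 6 + 10/21 = 136/21
2 + 1/(136/21) = 2 + 21/136 = 293/136
66 + 1/(293/136) = 66 + 136/293 = 19474/293

19474/293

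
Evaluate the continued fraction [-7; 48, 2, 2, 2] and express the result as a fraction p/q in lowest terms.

-4055/581

a_0 = -7: -7/1
a_1 = 48: -335/48
a_2 = 2: -677/97
a_3 = 2: -1689/242
a_4 = 2: -4055/581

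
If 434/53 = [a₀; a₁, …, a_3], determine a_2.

3

⌊434/53⌋ = 8, remainder 10
⌊53/10⌋ = 5, remainder 3
⌊10/3⌋ = 3, remainder 1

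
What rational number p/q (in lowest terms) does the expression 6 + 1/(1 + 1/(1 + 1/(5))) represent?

72/11

Start with 5.
1 + 1/(5/1) = 1 + 1/5 = 6/5
1 + 1/(6/5) = 1 + 5/6 = 11/6
6 + 1/(11/6) = 6 + 6/11 = 72/11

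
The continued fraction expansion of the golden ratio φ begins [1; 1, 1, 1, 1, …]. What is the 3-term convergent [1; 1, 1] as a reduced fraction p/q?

Start with 1.
1 + 1/(1/1) = 1 + 1/1 = 2/1
1 + 1/(2/1) = 1 + 1/2 = 3/2

3/2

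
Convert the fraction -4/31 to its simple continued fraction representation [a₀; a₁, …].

Repeatedly divide and take the remainder:
-4 = -1·31 + 27, so a_0 = -1
31 = 1·27 + 4, so a_1 = 1
27 = 6·4 + 3, so a_2 = 6
4 = 1·3 + 1, so a_3 = 1
3 = 3·1 + 0, so a_4 = 3

[-1; 1, 6, 1, 3]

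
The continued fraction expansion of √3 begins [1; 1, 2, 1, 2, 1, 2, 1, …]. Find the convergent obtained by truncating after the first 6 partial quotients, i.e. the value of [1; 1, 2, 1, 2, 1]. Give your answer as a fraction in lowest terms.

Compute successive convergents:
a_0 = 1: 1/1
a_1 = 1: 2/1
a_2 = 2: 5/3
a_3 = 1: 7/4
a_4 = 2: 19/11
a_5 = 1: 26/15

26/15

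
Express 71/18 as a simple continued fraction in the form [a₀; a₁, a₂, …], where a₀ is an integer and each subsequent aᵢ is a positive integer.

[3; 1, 17]

Repeatedly divide and take the remainder:
71 ÷ 18 → quotient 3, remainder 17
18 ÷ 17 → quotient 1, remainder 1
17 ÷ 1 → quotient 17, remainder 0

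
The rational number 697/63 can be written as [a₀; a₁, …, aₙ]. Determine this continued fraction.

Repeatedly divide and take the remainder:
⌊697/63⌋ = 11, remainder 4
⌊63/4⌋ = 15, remainder 3
⌊4/3⌋ = 1, remainder 1
⌊3/1⌋ = 3, remainder 0

[11; 15, 1, 3]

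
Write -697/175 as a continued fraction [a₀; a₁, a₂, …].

[-4; 58, 3]

-697 = -4·175 + 3, so a_0 = -4
175 = 58·3 + 1, so a_1 = 58
3 = 3·1 + 0, so a_2 = 3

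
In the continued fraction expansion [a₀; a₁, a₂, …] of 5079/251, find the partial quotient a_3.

1

⌊5079/251⌋ = 20, remainder 59
⌊251/59⌋ = 4, remainder 15
⌊59/15⌋ = 3, remainder 14
⌊15/14⌋ = 1, remainder 1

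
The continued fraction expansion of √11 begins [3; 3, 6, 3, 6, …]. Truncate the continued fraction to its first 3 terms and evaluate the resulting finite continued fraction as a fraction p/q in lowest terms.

a_0 = 3: 3/1
a_1 = 3: 10/3
a_2 = 6: 63/19

63/19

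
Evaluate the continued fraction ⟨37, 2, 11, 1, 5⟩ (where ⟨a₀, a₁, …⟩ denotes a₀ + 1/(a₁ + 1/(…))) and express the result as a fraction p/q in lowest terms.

5547/148

a_0 = 37: 37/1
a_1 = 2: 75/2
a_2 = 11: 862/23
a_3 = 1: 937/25
a_4 = 5: 5547/148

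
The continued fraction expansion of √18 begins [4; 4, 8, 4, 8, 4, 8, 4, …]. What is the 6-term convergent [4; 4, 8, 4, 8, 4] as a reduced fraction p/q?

Starting at the tail and folding back:
Start with 4.
8 + 1/(4/1) = 8 + 1/4 = 33/4
4 + 1/(33/4) = 4 + 4/33 = 136/33
8 + 1/(136/33) = 8 + 33/136 = 1121/136
4 + 1/(1121/136) = 4 + 136/1121 = 4620/1121
4 + 1/(4620/1121) = 4 + 1121/4620 = 19601/4620

19601/4620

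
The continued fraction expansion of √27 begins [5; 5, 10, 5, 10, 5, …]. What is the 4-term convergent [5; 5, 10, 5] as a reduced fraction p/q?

1351/260

a_0 = 5: 5/1
a_1 = 5: 26/5
a_2 = 10: 265/51
a_3 = 5: 1351/260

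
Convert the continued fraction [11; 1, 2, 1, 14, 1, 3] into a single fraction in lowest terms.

Compute successive convergents:
a_0 = 11: 11/1
a_1 = 1: 12/1
a_2 = 2: 35/3
a_3 = 1: 47/4
a_4 = 14: 693/59
a_5 = 1: 740/63
a_6 = 3: 2913/248

2913/248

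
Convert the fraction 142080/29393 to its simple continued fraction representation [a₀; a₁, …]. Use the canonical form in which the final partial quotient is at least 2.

[4; 1, 5, 58, 1, 5, 1, 11]

142080 ÷ 29393 → quotient 4, remainder 24508
29393 ÷ 24508 → quotient 1, remainder 4885
24508 ÷ 4885 → quotient 5, remainder 83
4885 ÷ 83 → quotient 58, remainder 71
83 ÷ 71 → quotient 1, remainder 12
71 ÷ 12 → quotient 5, remainder 11
12 ÷ 11 → quotient 1, remainder 1
11 ÷ 1 → quotient 11, remainder 0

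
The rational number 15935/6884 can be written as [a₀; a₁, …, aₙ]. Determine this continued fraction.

15935 = 2·6884 + 2167, so a_0 = 2
6884 = 3·2167 + 383, so a_1 = 3
2167 = 5·383 + 252, so a_2 = 5
383 = 1·252 + 131, so a_3 = 1
252 = 1·131 + 121, so a_4 = 1
131 = 1·121 + 10, so a_5 = 1
121 = 12·10 + 1, so a_6 = 12
10 = 10·1 + 0, so a_7 = 10

[2; 3, 5, 1, 1, 1, 12, 10]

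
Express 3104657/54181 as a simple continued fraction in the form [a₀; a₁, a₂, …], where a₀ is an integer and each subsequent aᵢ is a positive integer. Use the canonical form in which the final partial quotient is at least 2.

3104657 = 57·54181 + 16340, so a_0 = 57
54181 = 3·16340 + 5161, so a_1 = 3
16340 = 3·5161 + 857, so a_2 = 3
5161 = 6·857 + 19, so a_3 = 6
857 = 45·19 + 2, so a_4 = 45
19 = 9·2 + 1, so a_5 = 9
2 = 2·1 + 0, so a_6 = 2

[57; 3, 3, 6, 45, 9, 2]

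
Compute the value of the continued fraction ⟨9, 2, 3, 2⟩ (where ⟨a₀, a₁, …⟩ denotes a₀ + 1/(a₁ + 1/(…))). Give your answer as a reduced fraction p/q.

151/16

Start with 2.
3 + 1/(2/1) = 3 + 1/2 = 7/2
2 + 1/(7/2) = 2 + 2/7 = 16/7
9 + 1/(16/7) = 9 + 7/16 = 151/16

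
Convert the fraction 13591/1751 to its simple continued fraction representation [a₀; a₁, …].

[7; 1, 3, 5, 41, 2]

Run the Euclidean algorithm, recording each quotient:
⌊13591/1751⌋ = 7, remainder 1334
⌊1751/1334⌋ = 1, remainder 417
⌊1334/417⌋ = 3, remainder 83
⌊417/83⌋ = 5, remainder 2
⌊83/2⌋ = 41, remainder 1
⌊2/1⌋ = 2, remainder 0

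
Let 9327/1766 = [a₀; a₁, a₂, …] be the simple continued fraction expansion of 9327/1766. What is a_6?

3

Apply division with remainder until the remainder is 0:
⌊9327/1766⌋ = 5, remainder 497
⌊1766/497⌋ = 3, remainder 275
⌊497/275⌋ = 1, remainder 222
⌊275/222⌋ = 1, remainder 53
⌊222/53⌋ = 4, remainder 10
⌊53/10⌋ = 5, remainder 3
⌊10/3⌋ = 3, remainder 1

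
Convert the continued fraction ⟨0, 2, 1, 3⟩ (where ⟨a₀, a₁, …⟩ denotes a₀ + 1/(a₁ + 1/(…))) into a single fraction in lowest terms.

Starting at the tail and folding back:
Start with 3.
1 + 1/(3/1) = 1 + 1/3 = 4/3
2 + 1/(4/3) = 2 + 3/4 = 11/4
0 + 1/(11/4) = 0 + 4/11 = 4/11

4/11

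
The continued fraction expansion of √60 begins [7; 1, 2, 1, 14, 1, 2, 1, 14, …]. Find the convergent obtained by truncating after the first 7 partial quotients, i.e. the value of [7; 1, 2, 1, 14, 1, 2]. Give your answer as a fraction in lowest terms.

Collapse the nested fraction from the inside out:
Start with 2.
1 + 1/(2/1) = 1 + 1/2 = 3/2
14 + 1/(3/2) = 14 + 2/3 = 44/3
1 + 1/(44/3) = 1 + 3/44 = 47/44
2 + 1/(47/44) = 2 + 44/47 = 138/47
1 + 1/(138/47) = 1 + 47/138 = 185/138
7 + 1/(185/138) = 7 + 138/185 = 1433/185

1433/185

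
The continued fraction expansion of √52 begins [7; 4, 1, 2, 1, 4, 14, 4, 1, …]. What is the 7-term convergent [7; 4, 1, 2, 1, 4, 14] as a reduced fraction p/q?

9223/1279

Use the convergent recurrence hₖ = aₖ·hₖ₋₁ + hₖ₋₂ (and likewise for the denominators kₖ):
a_0 = 7: 7/1
a_1 = 4: 29/4
a_2 = 1: 36/5
a_3 = 2: 101/14
a_4 = 1: 137/19
a_5 = 4: 649/90
a_6 = 14: 9223/1279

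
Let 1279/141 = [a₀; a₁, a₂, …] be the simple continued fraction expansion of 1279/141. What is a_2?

10

Apply division with remainder until the remainder is 0:
1279 = 9·141 + 10, so a_0 = 9
141 = 14·10 + 1, so a_1 = 14
10 = 10·1 + 0, so a_2 = 10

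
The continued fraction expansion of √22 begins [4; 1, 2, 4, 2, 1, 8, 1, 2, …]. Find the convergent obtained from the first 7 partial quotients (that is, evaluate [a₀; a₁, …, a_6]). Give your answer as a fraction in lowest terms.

1712/365

a_0 = 4: 4/1
a_1 = 1: 5/1
a_2 = 2: 14/3
a_3 = 4: 61/13
a_4 = 2: 136/29
a_5 = 1: 197/42
a_6 = 8: 1712/365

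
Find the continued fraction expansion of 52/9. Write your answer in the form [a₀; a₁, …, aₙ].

⌊52/9⌋ = 5, remainder 7
⌊9/7⌋ = 1, remainder 2
⌊7/2⌋ = 3, remainder 1
⌊2/1⌋ = 2, remainder 0

[5; 1, 3, 2]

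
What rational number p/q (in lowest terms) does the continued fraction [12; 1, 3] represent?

51/4

a_0 = 12: 12/1
a_1 = 1: 13/1
a_2 = 3: 51/4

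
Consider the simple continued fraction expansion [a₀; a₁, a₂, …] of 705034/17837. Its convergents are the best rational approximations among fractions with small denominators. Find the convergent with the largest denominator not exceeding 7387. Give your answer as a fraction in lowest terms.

11937/302

a_0 = 39: 39/1  (≤ bound)
a_1 = 1: 40/1  (≤ bound)
a_2 = 1: 79/2  (≤ bound)
a_3 = 8: 672/17  (≤ bound)
a_4 = 1: 751/19  (≤ bound)
a_5 = 15: 11937/302  (≤ bound)
a_6 = 59: 705034/17837  (> 7387, stop)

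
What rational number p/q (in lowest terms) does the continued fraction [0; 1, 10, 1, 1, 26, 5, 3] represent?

a_0 = 0: 0/1
a_1 = 1: 1/1
a_2 = 10: 10/11
a_3 = 1: 11/12
a_4 = 1: 21/23
a_5 = 26: 557/610
a_6 = 5: 2806/3073
a_7 = 3: 8975/9829

8975/9829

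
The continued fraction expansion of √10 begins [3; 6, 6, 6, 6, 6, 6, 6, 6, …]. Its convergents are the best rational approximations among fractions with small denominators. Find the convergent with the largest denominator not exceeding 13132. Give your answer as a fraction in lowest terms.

List convergents until the denominator exceeds the bound:
a_0 = 3: 3/1  (≤ bound)
a_1 = 6: 19/6  (≤ bound)
a_2 = 6: 117/37  (≤ bound)
a_3 = 6: 721/228  (≤ bound)
a_4 = 6: 4443/1405  (≤ bound)
a_5 = 6: 27379/8658  (≤ bound)
a_6 = 6: 168717/53353  (> 13132, stop)

27379/8658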